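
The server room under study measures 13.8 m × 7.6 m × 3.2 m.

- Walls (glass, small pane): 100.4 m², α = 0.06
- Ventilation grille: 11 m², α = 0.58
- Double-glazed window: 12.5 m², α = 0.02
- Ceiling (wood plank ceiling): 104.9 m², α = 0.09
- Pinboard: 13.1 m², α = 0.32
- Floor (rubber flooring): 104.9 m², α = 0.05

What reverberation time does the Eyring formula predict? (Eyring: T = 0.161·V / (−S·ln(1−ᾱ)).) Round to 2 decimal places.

1.63 sec

Total surface area S = 100.4 + 11 + 12.5 + 104.9 + 13.1 + 104.9 = 346.8 m².
Σ(Sᵢαᵢ) = 100.4×0.06 + 11×0.58 + 12.5×0.02 + 104.9×0.09 + 13.1×0.32 + 104.9×0.05 = 31.532.
ᾱ = 31.532 / 346.8 = 0.0909.
Eyring denominator: −S ln(1−ᾱ) = 33.050.
V = 13.8 × 7.6 × 3.2 = 335.616 m³.
RT60 = 0.161 × 335.616 / 33.050 = 1.63 s.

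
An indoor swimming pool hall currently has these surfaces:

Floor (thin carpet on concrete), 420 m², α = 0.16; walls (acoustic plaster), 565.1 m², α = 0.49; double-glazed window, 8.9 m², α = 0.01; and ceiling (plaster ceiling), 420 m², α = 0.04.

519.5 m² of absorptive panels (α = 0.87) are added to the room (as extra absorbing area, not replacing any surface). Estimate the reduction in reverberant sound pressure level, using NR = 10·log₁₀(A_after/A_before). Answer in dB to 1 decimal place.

Summing Sᵢαᵢ: 67.200 + 276.899 + 0.089 + 16.800 → A_before = 360.988 sabins.
Added absorption = 519.5 × 0.87 = 451.965 sabins.
New total A_after = 812.953 sabins.
Reduction = 10 log₁₀(A_after/A_before) = 10 log₁₀(2.2520) = 3.5 dB.

3.5 dB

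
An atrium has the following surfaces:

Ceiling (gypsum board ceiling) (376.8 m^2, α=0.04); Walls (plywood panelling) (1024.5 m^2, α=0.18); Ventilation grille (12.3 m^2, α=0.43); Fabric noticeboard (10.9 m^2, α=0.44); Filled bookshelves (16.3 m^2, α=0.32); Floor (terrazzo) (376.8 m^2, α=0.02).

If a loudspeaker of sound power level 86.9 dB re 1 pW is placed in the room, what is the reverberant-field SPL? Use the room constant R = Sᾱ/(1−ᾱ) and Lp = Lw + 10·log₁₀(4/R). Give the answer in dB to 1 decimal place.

68.9 dB

A = 222.319 sabins; S = 1817.6 m^2.
ᾱ = 222.319/1817.6 = 0.1223; R = Sᾱ/(1−ᾱ) = 222.319/(1−0.1223) = 253.297 m^2.
Lp = Lw + 10 log₁₀(4/R) = 86.9 -18.02 = 68.9 dB.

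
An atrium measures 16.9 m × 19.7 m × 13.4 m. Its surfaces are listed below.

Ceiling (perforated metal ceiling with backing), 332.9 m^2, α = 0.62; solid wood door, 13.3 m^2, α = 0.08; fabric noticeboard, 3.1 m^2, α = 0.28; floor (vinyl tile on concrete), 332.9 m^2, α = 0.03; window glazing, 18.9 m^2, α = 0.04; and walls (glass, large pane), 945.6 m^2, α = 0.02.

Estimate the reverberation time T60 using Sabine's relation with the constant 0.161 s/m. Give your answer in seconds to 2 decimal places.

A = Σ Sᵢαᵢ = 332.9*0.62 + 13.3*0.08 + 3.1*0.28 + 332.9*0.03 + 18.9*0.04 + 945.6*0.02 = 237.985 sabins.
Room volume: 4461.262 m³.
RT60 = 0.161 · V / A = 0.161 × 4461.262 / 237.985 = 3.02 s.

3.02 s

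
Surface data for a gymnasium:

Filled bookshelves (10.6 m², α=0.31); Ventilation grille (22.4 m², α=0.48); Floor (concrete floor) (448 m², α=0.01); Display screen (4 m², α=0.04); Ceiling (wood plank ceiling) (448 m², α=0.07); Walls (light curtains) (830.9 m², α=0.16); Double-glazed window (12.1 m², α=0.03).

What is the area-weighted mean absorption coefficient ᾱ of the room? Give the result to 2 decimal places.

Total surface area S = 1776.0 m².
A = 10.6×0.31 + 22.4×0.48 + 448×0.01 + 4×0.04 + 448×0.07 + 830.9×0.16 + 12.1×0.03 = 183.345 sabins.
ᾱ = A/S = 0.10.

0.10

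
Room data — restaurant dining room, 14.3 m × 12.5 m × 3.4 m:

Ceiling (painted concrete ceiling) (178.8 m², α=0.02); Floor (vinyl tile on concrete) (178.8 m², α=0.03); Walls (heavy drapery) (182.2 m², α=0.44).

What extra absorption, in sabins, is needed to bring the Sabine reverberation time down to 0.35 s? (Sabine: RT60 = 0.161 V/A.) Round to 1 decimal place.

A₁ = Σ Sᵢαᵢ = 178.8×0.02 + 178.8×0.03 + 182.2×0.44 = 89.108 sabins.
V = 607.75 m³. Required absorption A₂ = 0.161 × 607.75 / 0.35 = 279.565 sabins.
ΔA = A₂ − A₁ = 279.565 − 89.108 = 190.5 sabins.

190.5 sabins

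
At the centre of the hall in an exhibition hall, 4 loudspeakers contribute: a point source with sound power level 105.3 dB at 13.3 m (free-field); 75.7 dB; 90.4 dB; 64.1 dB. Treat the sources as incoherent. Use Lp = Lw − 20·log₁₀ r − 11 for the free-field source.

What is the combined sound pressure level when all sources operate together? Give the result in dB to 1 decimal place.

90.6 dB

Source at 13.3 m: Lp = 105.3 − 20·log₁₀(13.3) − 11 = 71.8 dB.
Converting to relative power and adding: 10^(71.8/10) + 10^(75.7/10) + 10^(90.4/10) + 10^(64.1/10) = 1.151e+09.
Combined level = 10 log₁₀(1.151e+09) = 90.6 dB.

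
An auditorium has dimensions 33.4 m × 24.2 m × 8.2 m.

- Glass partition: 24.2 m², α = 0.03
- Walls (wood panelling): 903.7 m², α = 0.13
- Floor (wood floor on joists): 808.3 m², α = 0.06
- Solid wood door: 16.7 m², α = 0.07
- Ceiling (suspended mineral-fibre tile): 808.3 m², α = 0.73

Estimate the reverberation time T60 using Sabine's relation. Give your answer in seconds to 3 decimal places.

A = Σ Sᵢαᵢ = 24.2·0.03 + 903.7·0.13 + 808.3·0.06 + 16.7·0.07 + 808.3·0.73 = 757.933 sabins.
Room volume: 6627.896 m³.
T = 0.161 V/A = 0.161·6627.896/757.933 = 1.408 s.

1.408 s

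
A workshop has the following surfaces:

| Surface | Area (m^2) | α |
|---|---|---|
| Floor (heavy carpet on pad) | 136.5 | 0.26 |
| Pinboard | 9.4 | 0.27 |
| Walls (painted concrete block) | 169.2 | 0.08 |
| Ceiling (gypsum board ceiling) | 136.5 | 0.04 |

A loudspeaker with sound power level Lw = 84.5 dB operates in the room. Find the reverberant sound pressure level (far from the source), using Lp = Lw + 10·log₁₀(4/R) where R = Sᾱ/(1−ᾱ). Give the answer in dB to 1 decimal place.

A = 57.024 sabins; S = 451.6 m^2.
ᾱ = 0.1263, so room constant R = A/(1−ᾱ) = 65.267 m^2.
Lp = 84.5 + 10·log₁₀(4/65.267) = 84.5 + (-12.13) = 72.4 dB.

72.4 dB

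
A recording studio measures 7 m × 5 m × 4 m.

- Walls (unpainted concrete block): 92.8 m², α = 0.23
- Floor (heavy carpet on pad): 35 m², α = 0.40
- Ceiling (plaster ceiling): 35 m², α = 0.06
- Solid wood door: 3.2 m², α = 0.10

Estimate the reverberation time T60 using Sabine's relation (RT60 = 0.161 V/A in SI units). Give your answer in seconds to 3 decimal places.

A = Σ Sᵢαᵢ = 92.8*0.23 + 35*0.40 + 35*0.06 + 3.2*0.10 = 37.764 sabins.
Volume V = 7 × 5 × 4 = 140 m³.
Sabine: RT60 = 0.161 × 140 / 37.764 = 0.597 s.

0.597 s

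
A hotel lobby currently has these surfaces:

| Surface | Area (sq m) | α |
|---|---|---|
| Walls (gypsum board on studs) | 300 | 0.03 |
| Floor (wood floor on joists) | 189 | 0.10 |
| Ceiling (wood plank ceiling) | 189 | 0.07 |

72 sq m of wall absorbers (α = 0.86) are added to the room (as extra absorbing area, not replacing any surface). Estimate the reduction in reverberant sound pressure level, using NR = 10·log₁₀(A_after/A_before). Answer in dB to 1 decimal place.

Summing Sᵢαᵢ: 9.000 + 18.900 + 13.230 → A_before = 41.130 sabins.
Treatment contributes 72·0.86 = 61.920 sabins.
New total A_after = 103.050 sabins.
NR = 10·log₁₀(103.050/41.130) = 4.0 dB.

4.0 dB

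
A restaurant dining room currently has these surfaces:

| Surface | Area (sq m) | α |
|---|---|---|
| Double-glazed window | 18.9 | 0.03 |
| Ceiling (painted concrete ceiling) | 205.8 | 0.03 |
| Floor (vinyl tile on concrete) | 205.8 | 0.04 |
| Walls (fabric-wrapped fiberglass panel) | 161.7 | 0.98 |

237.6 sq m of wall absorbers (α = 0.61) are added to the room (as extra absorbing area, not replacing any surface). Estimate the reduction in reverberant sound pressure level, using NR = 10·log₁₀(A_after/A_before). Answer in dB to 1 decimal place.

2.6 dB

Total absorption A_before = 18.9*0.03 + 205.8*0.03 + 205.8*0.04 + 161.7*0.98
  = 0.567 + 6.174 + 8.232 + 158.466 = 173.439 sq m sabins.
Added absorption = 237.6 × 0.61 = 144.936 sabins.
New total A_after = 318.375 sabins.
Reduction = 10 log₁₀(A_after/A_before) = 10 log₁₀(1.8357) = 2.6 dB.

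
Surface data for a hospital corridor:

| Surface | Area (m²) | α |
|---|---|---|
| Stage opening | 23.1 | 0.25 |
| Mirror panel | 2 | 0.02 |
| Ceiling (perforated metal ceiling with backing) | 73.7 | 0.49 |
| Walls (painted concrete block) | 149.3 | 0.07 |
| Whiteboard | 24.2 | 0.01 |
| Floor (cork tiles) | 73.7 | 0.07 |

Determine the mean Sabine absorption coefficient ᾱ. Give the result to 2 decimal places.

Total surface area S = 346.0 m².
Σ(Sᵢαᵢ) = 23.1*0.25 + 2*0.02 + 73.7*0.49 + 149.3*0.07 + 24.2*0.01 + 73.7*0.07 = 57.780.
ᾱ = A/S = 0.17.

0.17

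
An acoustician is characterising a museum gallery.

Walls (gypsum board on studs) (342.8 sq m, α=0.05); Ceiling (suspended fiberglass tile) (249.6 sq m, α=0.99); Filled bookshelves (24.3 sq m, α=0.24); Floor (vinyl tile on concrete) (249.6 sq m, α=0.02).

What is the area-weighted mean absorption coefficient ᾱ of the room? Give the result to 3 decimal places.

Total surface area S = 866.3 sq m.
Weighted sum Σ Sα = 275.068.
ᾱ = 275.068 / 866.3 = 0.318.

0.318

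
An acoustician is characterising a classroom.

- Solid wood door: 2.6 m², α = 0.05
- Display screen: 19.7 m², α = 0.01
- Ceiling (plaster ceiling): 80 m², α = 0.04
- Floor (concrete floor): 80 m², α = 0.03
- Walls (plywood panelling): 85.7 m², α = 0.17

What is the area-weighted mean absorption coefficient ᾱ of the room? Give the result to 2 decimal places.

S = Σ Sᵢ = 2.6 + 19.7 + 80 + 80 + 85.7 = 268.0 m².
Weighted sum Σ Sα = 20.496.
ᾱ = A/S = 0.08.

0.08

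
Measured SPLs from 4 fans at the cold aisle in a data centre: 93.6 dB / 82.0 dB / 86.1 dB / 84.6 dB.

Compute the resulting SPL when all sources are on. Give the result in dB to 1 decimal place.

Σ 10^(Lᵢ/10) = 3.145e+09.
L_total = 10·log₁₀(3.145e+09) = 95.0 dB.

95.0 dB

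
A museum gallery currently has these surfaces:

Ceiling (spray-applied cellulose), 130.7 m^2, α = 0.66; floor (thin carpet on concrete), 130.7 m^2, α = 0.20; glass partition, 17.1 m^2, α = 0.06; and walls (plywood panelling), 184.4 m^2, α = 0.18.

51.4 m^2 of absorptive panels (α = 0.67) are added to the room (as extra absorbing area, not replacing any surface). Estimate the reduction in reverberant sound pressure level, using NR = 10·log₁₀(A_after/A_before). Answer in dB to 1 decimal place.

Total absorption A_before = 130.7·0.66 + 130.7·0.20 + 17.1·0.06 + 184.4·0.18
  = 86.262 + 26.140 + 1.026 + 33.192 = 146.620 m^2 sabins.
Added absorption = 51.4 × 0.67 = 34.438 sabins.
New total A_after = 181.058 sabins.
NR = 10·log₁₀(181.058/146.620) = 0.9 dB.

0.9 dB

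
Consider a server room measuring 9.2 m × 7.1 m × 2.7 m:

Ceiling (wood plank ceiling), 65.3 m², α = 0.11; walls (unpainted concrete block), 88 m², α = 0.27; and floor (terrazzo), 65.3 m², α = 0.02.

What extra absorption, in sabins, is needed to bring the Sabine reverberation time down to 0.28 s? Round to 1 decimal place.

69.2 sabins

A₁ = Σ Sᵢαᵢ = 65.3·0.11 + 88·0.27 + 65.3·0.02 = 32.249 sabins.
Target A₂ = 0.161·176.364/0.28 = 101.409 sabins (V = 176.364 m³).
Additional absorption ΔA = 101.409 − 32.249 = 69.2 sabins.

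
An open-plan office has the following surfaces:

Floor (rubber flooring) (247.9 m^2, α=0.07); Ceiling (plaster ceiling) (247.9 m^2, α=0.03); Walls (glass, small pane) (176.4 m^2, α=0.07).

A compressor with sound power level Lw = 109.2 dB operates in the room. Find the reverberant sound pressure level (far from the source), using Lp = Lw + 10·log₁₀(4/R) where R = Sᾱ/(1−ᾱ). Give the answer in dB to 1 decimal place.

99.3 dB

Σ(Sᵢαᵢ) = 247.9×0.07 + 247.9×0.03 + 176.4×0.07 = 37.138; total area S = 672.2 m^2.
ᾱ = 0.0552, so room constant R = A/(1−ᾱ) = 39.308 m^2.
Lp = Lw + 10 log₁₀(4/R) = 109.2 -9.92 = 99.3 dB.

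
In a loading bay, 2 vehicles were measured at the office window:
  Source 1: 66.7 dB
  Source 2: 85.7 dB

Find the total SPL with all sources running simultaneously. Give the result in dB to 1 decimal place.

Σ 10^(Lᵢ/10) = 3.762e+08.
Back to dB: 10·log₁₀ Σ = 85.8 dB.

85.8 dB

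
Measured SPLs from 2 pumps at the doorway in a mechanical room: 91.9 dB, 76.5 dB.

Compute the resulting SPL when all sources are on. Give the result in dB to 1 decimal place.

Σ 10^(Lᵢ/10) = 1.593e+09.
L_total = 10·log₁₀(1.593e+09) = 92.0 dB.

92.0 dB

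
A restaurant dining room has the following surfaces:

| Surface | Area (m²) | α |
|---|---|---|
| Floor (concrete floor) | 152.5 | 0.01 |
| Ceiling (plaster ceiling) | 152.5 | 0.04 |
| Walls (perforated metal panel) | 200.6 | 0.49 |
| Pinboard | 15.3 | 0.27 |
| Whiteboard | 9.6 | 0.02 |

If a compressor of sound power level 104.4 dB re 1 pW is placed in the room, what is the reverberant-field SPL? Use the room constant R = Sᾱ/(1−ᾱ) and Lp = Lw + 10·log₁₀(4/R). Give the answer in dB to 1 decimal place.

89.0 dB

Σ(Sᵢαᵢ) = 152.5×0.01 + 152.5×0.04 + 200.6×0.49 + 15.3×0.27 + 9.6×0.02 = 110.242; total area S = 530.5 m².
ᾱ = 110.242/530.5 = 0.2078; R = Sᾱ/(1−ᾱ) = 110.242/(1−0.2078) = 139.159 m².
Lp = Lw + 10 log₁₀(4/R) = 104.4 -15.41 = 89.0 dB.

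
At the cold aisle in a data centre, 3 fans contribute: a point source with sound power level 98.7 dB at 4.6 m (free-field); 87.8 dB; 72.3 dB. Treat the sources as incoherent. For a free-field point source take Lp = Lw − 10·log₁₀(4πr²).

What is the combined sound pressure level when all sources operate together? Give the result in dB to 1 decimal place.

88.1 dB

Source at 4.6 m: Lp = 98.7 − 10·log₁₀(4π·4.6²) = 98.7 − 10·log₁₀(265.904) = 74.5 dB.
Sum in the linear (power) domain: Σ 10^(Lᵢ/10) = 10^(74.5/10) + 10^(87.8/10) + 10^(72.3/10) = 6.477e+08.
L_total = 10·log₁₀(6.477e+08) = 88.1 dB.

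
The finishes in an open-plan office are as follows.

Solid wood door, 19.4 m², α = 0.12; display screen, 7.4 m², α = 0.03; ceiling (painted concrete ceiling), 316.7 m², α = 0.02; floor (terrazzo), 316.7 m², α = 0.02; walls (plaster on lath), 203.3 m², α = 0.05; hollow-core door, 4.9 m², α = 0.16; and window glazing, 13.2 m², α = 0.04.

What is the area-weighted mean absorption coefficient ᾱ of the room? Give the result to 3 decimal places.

Total surface area S = 881.6 m².
A = 19.4·0.12 + 7.4·0.03 + 316.7·0.02 + 316.7·0.02 + 203.3·0.05 + 4.9·0.16 + 13.2·0.04 = 26.695 sabins.
ᾱ = 26.695 / 881.6 = 0.030.

0.030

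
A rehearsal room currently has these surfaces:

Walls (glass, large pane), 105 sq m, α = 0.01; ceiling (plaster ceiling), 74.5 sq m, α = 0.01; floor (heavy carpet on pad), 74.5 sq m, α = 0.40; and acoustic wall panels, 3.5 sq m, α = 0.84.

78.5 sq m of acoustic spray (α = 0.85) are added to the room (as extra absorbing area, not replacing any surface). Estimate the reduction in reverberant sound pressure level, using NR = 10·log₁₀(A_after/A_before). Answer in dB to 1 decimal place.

4.7 dB

Summing Sᵢαᵢ: 1.050 + 0.745 + 29.800 + 2.940 → A_before = 34.535 sabins.
Added absorption = 78.5 × 0.85 = 66.725 sabins.
New total A_after = 101.260 sabins.
NR = 10·log₁₀(101.260/34.535) = 4.7 dB.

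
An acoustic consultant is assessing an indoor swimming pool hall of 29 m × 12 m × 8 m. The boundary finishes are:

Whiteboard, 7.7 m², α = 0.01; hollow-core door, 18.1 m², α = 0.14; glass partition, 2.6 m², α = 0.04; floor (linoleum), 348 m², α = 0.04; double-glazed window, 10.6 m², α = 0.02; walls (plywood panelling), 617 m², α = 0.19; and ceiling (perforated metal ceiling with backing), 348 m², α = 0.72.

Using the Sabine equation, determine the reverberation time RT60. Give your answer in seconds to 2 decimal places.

1.17 s

Equivalent absorption area: A = 7.7*0.01 + 18.1*0.14 + 2.6*0.04 + 348*0.04 + 10.6*0.02 + 617*0.19 + 348*0.72 = 384.637 m².
Room volume: 2784 m³.
Sabine: RT60 = 0.161 × 2784 / 384.637 = 1.17 s.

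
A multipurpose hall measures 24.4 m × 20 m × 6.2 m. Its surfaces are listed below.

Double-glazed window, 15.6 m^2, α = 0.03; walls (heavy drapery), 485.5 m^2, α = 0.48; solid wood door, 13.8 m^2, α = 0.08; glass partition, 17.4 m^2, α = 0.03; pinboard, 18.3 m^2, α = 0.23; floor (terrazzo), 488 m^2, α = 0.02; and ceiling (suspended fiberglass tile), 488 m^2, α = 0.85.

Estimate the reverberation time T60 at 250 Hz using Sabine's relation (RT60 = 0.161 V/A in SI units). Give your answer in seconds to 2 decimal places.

A = Σ Sᵢαᵢ = 15.6×0.03 + 485.5×0.48 + 13.8×0.08 + 17.4×0.03 + 18.3×0.23 + 488×0.02 + 488×0.85 = 663.903 sabins.
V = 24.4·20·6.2 = 3025.6 m³.
RT60 = 0.161 · V / A = 0.161 × 3025.6 / 663.903 = 0.73 s.

0.73 s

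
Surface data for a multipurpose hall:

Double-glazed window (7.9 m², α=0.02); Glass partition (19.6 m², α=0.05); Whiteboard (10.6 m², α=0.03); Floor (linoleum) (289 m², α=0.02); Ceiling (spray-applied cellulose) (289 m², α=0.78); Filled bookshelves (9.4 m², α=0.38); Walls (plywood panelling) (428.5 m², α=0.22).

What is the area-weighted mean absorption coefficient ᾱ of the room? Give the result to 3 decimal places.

0.314

Total surface area S = 1054.0 m².
A = 7.9*0.02 + 19.6*0.05 + 10.6*0.03 + 289*0.02 + 289*0.78 + 9.4*0.38 + 428.5*0.22 = 330.498 sabins.
ᾱ = A/S = 0.314.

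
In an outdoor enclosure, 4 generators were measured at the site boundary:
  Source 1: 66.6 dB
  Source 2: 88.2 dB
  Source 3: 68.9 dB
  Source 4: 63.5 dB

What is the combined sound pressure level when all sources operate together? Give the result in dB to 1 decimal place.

88.3 dB

Sum in the linear (power) domain: Σ 10^(Lᵢ/10) = 10^(66.6/10) + 10^(88.2/10) + 10^(68.9/10) + 10^(63.5/10) = 6.753e+08.
Combined level = 10 log₁₀(6.753e+08) = 88.3 dB.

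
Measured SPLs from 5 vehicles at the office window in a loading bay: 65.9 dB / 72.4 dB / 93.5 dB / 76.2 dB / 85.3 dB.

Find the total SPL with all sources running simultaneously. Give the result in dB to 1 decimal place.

94.2 dB

Converting to relative power and adding: 10^(65.9/10) + 10^(72.4/10) + 10^(93.5/10) + 10^(76.2/10) + 10^(85.3/10) = 2.641e+09.
Back to dB: 10·log₁₀ Σ = 94.2 dB.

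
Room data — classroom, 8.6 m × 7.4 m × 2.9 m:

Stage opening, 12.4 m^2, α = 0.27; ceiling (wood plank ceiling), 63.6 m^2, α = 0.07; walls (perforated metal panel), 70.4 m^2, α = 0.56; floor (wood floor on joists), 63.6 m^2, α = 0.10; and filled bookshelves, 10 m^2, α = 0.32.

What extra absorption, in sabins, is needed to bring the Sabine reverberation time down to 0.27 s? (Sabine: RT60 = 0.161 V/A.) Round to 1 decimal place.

53.3 sabins

Total absorption A₁ = 12.4·0.27 + 63.6·0.07 + 70.4·0.56 + 63.6·0.10 + 10·0.32
  = 3.348 + 4.452 + 39.424 + 6.360 + 3.200 = 56.784 m^2 sabins.
For T = 0.27 s, need A₂ = 0.161·V/T = 0.161·184.556/0.27 = 110.050 sabins.
ΔA = A₂ − A₁ = 110.050 − 56.784 = 53.3 sabins.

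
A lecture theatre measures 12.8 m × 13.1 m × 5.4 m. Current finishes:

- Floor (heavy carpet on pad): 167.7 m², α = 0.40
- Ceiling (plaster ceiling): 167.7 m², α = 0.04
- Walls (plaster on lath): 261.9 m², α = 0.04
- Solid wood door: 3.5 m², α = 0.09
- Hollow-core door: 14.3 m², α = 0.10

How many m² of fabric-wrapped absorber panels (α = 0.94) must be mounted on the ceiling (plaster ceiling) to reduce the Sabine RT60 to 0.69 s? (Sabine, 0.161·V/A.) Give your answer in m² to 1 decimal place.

Summing Sᵢαᵢ: 67.080 + 6.708 + 10.476 + 0.315 + 1.430 → A₁ = 86.009 sabins.
V = 905.472 m³. Target absorption A₂ = 0.161 × 905.472 / 0.69 = 211.277 sabins.
Absorption to add: 211.277 − 86.009 = 125.268 sabins.
Net gain per m²: Δα = 0.94 − 0.04 = 0.90.
Area = ΔA/Δα = 125.268/0.90 = 139.2 m².

139.2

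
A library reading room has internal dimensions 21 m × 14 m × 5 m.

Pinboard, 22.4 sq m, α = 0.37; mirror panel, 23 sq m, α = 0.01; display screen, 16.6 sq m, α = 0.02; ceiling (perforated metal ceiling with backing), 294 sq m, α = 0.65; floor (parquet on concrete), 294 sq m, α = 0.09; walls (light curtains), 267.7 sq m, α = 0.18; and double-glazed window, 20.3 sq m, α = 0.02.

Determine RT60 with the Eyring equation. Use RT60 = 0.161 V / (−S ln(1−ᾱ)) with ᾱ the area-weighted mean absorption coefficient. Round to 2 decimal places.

S = Σ Sᵢ = 938.0 sq m.
Absorption A = 22.4×0.37 + 23×0.01 + 16.6×0.02 + 294×0.65 + 294×0.09 + 267.7×0.18 + 20.3×0.02 = 275.002 sabins.
Mean coefficient ᾱ = A/S = 0.2932.
Eyring denominator: −S ln(1−ᾱ) = 325.493.
V = 21 × 14 × 5 = 1470 m³.
T = 0.161·V/[−S·ln(1−ᾱ)] = 0.161·1470/325.493 = 0.73 s.

0.73 sec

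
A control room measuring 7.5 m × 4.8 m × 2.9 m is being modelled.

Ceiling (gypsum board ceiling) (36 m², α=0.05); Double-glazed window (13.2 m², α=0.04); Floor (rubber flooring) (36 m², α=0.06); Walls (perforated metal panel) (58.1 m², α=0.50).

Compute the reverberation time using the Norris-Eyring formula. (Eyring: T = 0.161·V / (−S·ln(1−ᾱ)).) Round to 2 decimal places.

0.44 sec

Total surface area S = 36 + 13.2 + 36 + 58.1 = 143.3 m².
Absorption A = 36×0.05 + 13.2×0.04 + 36×0.06 + 58.1×0.50 = 33.538 sabins.
ᾱ = 33.538 / 143.3 = 0.2340.
−S·ln(1−ᾱ) = −143.3 × ln(1 − 0.2340) = 38.200.
V = 7.5 × 4.8 × 2.9 = 104.4 m³.
T = 0.161·V/[−S·ln(1−ᾱ)] = 0.161·104.4/38.200 = 0.44 s.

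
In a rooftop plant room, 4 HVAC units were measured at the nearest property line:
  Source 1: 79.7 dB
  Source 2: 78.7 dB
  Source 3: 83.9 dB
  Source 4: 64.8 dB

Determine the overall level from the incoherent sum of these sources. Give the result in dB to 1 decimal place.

Sum in the linear (power) domain: Σ 10^(Lᵢ/10) = 10^(79.7/10) + 10^(78.7/10) + 10^(83.9/10) + 10^(64.8/10) = 4.159e+08.
Combined level = 10 log₁₀(4.159e+08) = 86.2 dB.

86.2 dB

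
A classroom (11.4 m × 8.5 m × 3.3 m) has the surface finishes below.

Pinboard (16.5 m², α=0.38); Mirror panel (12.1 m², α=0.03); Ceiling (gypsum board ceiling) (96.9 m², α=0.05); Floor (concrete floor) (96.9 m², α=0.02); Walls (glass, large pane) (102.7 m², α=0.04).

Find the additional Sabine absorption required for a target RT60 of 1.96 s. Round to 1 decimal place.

8.7 sabins

Total absorption A₁ = 16.5×0.38 + 12.1×0.03 + 96.9×0.05 + 96.9×0.02 + 102.7×0.04
  = 6.270 + 0.363 + 4.845 + 1.938 + 4.108 = 17.524 m² sabins.
V = 319.77 m³. Required absorption A₂ = 0.161 × 319.77 / 1.96 = 26.267 sabins.
ΔA = A₂ − A₁ = 26.267 − 17.524 = 8.7 sabins.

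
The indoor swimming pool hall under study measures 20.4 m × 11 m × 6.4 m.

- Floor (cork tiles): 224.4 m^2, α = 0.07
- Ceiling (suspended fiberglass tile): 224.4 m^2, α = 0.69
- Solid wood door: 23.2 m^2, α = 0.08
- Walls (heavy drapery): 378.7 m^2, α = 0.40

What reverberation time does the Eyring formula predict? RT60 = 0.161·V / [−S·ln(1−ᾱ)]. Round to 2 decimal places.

S = Σ Sᵢ = 850.7 m^2.
Absorption A = 224.4·0.07 + 224.4·0.69 + 23.2·0.08 + 378.7·0.40 = 323.880 sabins.
Mean coefficient ᾱ = A/S = 0.3807.
−S·ln(1−ᾱ) = −850.7 × ln(1 − 0.3807) = 407.626.
V = 20.4 × 11 × 6.4 = 1436.16 m³.
RT60 = 0.161 × 1436.16 / 407.626 = 0.57 s.

0.57 s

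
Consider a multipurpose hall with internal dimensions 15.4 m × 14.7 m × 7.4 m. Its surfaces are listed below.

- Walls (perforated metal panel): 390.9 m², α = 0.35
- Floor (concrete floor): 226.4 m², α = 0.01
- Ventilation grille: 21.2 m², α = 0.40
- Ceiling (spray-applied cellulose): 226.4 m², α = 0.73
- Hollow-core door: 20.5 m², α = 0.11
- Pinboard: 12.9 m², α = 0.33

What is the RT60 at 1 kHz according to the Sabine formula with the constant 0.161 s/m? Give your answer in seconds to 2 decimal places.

Equivalent absorption area: A = 390.9·0.35 + 226.4·0.01 + 21.2·0.40 + 226.4·0.73 + 20.5·0.11 + 12.9·0.33 = 319.343 m².
V = 15.4·14.7·7.4 = 1675.212 m³.
RT60 = 0.161 · V / A = 0.161 × 1675.212 / 319.343 = 0.84 s.

0.84 sec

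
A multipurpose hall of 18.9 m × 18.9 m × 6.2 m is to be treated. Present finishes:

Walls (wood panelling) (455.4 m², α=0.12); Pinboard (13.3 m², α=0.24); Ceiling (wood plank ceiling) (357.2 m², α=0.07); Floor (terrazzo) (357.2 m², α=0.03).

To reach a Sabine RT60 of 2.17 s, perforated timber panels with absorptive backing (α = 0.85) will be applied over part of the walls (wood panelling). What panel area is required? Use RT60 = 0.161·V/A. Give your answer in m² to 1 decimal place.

A₁ = Σ Sᵢαᵢ = 455.4×0.12 + 13.3×0.24 + 357.2×0.07 + 357.2×0.03 = 93.560 sabins.
V = 2214.702 m³. Target absorption A₂ = 0.161 × 2214.702 / 2.17 = 164.317 sabins.
ΔA needed = 164.317 − 93.560 = 70.757 sabins.
Each m² of panel replacing the walls (wood panelling) adds (0.85 − 0.12) = 0.73 sabins.
Panel area = 70.757 / 0.73 = 96.9 m².

96.9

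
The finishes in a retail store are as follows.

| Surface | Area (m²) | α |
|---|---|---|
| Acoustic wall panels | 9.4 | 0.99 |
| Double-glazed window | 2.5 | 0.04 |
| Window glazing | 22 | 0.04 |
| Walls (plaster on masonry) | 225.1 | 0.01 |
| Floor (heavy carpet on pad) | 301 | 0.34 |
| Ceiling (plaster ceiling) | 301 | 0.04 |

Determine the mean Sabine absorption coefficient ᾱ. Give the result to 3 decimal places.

0.147

S = Σ Sᵢ = 9.4 + 2.5 + 22 + 225.1 + 301 + 301 = 861.0 m².
Σ(Sᵢαᵢ) = 9.4·0.99 + 2.5·0.04 + 22·0.04 + 225.1·0.01 + 301·0.34 + 301·0.04 = 126.917.
ᾱ = A/S = 0.147.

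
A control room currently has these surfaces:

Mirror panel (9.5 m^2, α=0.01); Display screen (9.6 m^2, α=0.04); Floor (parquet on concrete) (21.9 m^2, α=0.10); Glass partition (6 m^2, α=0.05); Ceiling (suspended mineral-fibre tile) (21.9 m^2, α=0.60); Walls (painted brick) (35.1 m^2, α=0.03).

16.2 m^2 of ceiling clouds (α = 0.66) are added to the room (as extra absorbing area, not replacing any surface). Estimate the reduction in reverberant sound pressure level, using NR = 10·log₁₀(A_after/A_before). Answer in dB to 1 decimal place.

2.1 dB

A_before = Σ Sᵢαᵢ = 9.5·0.01 + 9.6·0.04 + 21.9·0.10 + 6·0.05 + 21.9·0.60 + 35.1·0.03 = 17.162 sabins.
Treatment contributes 16.2·0.66 = 10.692 sabins.
A_after = 17.162 + 10.692 = 27.854 sabins.
Reduction = 10 log₁₀(A_after/A_before) = 10 log₁₀(1.6230) = 2.1 dB.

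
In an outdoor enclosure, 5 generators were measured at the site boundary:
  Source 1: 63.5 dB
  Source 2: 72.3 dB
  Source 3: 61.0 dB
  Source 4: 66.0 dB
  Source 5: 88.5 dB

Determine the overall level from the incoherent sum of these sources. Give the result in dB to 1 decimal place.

Σ 10^(Lᵢ/10) = 7.324e+08.
Back to dB: 10·log₁₀ Σ = 88.6 dB.

88.6 dB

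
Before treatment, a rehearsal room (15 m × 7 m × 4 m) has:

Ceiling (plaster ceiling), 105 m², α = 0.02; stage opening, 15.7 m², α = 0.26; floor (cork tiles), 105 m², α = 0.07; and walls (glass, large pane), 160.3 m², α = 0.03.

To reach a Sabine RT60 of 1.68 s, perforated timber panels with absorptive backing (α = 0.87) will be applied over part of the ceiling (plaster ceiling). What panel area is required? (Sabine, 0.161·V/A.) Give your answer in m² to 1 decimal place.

25.8

Equivalent absorption area: A₁ = 105×0.02 + 15.7×0.26 + 105×0.07 + 160.3×0.03 = 18.341 m².
V = 420 m³. Target absorption A₂ = 0.161 × 420 / 1.68 = 40.250 sabins.
ΔA needed = 40.250 − 18.341 = 21.909 sabins.
Each m² of panel replacing the ceiling (plaster ceiling) adds (0.87 − 0.02) = 0.85 sabins.
Panel area = 21.909 / 0.85 = 25.8 m².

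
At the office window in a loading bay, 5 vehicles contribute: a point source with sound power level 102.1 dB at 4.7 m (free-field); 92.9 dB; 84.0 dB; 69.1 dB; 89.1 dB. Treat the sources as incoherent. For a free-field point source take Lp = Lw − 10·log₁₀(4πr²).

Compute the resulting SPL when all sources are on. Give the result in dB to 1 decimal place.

94.9 dB

Source at 4.7 m: Lp = 102.1 − 10·log₁₀(4π·4.7²) = 102.1 − 10·log₁₀(277.591) = 77.7 dB.
Σ 10^(Lᵢ/10) = 3.081e+09.
Back to dB: 10·log₁₀ Σ = 94.9 dB.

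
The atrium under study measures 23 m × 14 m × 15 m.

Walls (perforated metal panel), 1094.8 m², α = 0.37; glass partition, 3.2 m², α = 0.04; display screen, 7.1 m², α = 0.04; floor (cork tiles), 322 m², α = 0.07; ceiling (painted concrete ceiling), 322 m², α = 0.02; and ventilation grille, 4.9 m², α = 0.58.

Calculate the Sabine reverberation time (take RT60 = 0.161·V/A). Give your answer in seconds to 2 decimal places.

1.78 seconds

Summing Sᵢαᵢ: 405.076 + 0.128 + 0.284 + 22.540 + 6.440 + 2.842 → A = 437.310 sabins.
V = 23·14·15 = 4830 m³.
Sabine: RT60 = 0.161 × 4830 / 437.310 = 1.78 s.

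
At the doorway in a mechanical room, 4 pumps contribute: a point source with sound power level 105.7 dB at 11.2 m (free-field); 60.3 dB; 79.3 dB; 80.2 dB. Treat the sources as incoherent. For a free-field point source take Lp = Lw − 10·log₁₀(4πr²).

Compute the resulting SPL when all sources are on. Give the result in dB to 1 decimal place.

83.3 dB

Source at 11.2 m: Lp = 105.7 − 10·log₁₀(4π·11.2²) = 105.7 − 10·log₁₀(1576.326) = 73.7 dB.
Sum in the linear (power) domain: Σ 10^(Lᵢ/10) = 10^(73.7/10) + 10^(60.3/10) + 10^(79.3/10) + 10^(80.2/10) = 2.143e+08.
Combined level = 10 log₁₀(2.143e+08) = 83.3 dB.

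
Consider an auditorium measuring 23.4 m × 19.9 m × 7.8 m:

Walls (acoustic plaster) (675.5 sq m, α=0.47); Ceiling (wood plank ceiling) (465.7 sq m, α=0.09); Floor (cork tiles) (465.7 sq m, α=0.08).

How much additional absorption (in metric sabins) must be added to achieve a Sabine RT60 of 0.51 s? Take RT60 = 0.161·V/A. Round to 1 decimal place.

Total absorption A₁ = 675.5·0.47 + 465.7·0.09 + 465.7·0.08
  = 317.485 + 41.913 + 37.256 = 396.654 sq m sabins.
Target A₂ = 0.161·3632.148/0.51 = 1146.619 sabins (V = 3632.148 m³).
Shortfall: 1146.619 − 396.654 = 750.0 sabins.

750.0 sabins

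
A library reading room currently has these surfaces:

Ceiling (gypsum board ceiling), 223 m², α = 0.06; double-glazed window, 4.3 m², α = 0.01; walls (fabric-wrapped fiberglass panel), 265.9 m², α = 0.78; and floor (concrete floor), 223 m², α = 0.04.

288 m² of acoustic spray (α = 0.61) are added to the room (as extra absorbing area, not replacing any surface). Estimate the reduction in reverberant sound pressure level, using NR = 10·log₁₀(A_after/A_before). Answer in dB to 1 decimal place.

Equivalent absorption area: A_before = 223·0.06 + 4.3·0.01 + 265.9·0.78 + 223·0.04 = 229.745 m².
Added absorption = 288 × 0.61 = 175.680 sabins.
New total A_after = 405.425 sabins.
NR = 10·log₁₀(405.425/229.745) = 2.5 dB.

2.5 dB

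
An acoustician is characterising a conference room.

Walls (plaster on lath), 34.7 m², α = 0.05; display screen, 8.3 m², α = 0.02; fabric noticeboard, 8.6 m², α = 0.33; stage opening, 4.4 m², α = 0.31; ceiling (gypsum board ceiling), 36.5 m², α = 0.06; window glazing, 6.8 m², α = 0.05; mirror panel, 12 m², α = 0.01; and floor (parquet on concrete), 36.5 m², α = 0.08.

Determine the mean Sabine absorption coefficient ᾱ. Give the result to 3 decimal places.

0.079

S = Σ Sᵢ = 34.7 + 8.3 + 8.6 + 4.4 + 36.5 + 6.8 + 12 + 36.5 = 147.8 m².
Weighted sum Σ Sα = 11.673.
ᾱ = 11.673 / 147.8 = 0.079.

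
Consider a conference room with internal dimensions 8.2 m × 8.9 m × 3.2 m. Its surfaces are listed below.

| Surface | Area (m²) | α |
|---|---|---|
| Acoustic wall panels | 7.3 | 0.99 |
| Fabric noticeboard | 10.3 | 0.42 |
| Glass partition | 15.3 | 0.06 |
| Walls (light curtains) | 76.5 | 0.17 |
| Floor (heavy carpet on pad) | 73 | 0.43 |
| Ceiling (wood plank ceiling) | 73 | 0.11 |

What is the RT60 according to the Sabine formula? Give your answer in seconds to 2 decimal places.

A = Σ Sᵢαᵢ = 7.3*0.99 + 10.3*0.42 + 15.3*0.06 + 76.5*0.17 + 73*0.43 + 73*0.11 = 64.896 sabins.
V = 8.2·8.9·3.2 = 233.536 m³.
Sabine: RT60 = 0.161 × 233.536 / 64.896 = 0.58 s.

0.58 s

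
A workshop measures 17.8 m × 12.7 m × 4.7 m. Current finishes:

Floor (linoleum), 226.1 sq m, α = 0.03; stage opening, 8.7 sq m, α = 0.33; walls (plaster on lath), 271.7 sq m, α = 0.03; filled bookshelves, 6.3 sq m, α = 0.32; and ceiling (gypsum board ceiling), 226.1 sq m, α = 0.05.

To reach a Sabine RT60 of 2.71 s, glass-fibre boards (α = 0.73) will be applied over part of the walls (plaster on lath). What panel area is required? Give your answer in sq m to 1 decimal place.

45.7

Equivalent absorption area: A₁ = 226.1·0.03 + 8.7·0.33 + 271.7·0.03 + 6.3·0.32 + 226.1·0.05 = 31.126 sq m.
Required A₂ = 0.161·1062.482/2.71 = 63.122 sabins.
ΔA needed = 63.122 − 31.126 = 31.996 sabins.
Each sq m of panel replacing the walls (plaster on lath) adds (0.73 − 0.03) = 0.70 sabins.
Area = ΔA/Δα = 31.996/0.70 = 45.7 sq m.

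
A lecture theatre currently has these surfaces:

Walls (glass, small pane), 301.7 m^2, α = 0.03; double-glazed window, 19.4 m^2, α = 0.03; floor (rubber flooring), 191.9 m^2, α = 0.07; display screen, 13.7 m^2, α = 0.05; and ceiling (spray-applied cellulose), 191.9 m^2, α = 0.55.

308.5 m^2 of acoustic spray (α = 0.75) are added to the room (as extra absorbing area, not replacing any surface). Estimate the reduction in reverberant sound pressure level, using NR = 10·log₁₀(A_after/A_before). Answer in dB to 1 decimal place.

4.5 dB

Summing Sᵢαᵢ: 9.051 + 0.582 + 13.433 + 0.685 + 105.545 → A_before = 129.296 sabins.
Treatment contributes 308.5·0.75 = 231.375 sabins.
New total A_after = 360.671 sabins.
NR = 10·log₁₀(360.671/129.296) = 4.5 dB.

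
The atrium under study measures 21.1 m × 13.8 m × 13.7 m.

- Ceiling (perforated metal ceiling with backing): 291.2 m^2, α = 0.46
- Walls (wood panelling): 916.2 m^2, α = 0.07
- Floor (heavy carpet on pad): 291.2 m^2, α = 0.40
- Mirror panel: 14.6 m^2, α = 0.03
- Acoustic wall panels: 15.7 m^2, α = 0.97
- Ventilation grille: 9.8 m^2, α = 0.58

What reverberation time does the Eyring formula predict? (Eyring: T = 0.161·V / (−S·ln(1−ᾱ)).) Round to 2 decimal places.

1.69 s

S = Σ Sᵢ = 1538.7 m^2.
Absorption A = 291.2×0.46 + 916.2×0.07 + 291.2×0.40 + 14.6×0.03 + 15.7×0.97 + 9.8×0.58 = 335.917 sabins.
ᾱ = 335.917 / 1538.7 = 0.2183.
Eyring denominator: −S ln(1−ᾱ) = 378.958.
V = 21.1 × 13.8 × 13.7 = 3989.166 m³.
T = 0.161·V/[−S·ln(1−ᾱ)] = 0.161·3989.166/378.958 = 1.69 s.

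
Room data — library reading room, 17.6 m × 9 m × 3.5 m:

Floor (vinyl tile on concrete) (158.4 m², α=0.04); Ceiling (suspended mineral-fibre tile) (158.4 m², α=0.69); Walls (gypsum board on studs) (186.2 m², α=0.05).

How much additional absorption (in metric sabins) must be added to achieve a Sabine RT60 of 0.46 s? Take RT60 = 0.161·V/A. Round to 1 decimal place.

Total absorption A₁ = 158.4*0.04 + 158.4*0.69 + 186.2*0.05
  = 6.336 + 109.296 + 9.310 = 124.942 m² sabins.
Target A₂ = 0.161·554.4/0.46 = 194.040 sabins (V = 554.4 m³).
ΔA = A₂ − A₁ = 194.040 − 124.942 = 69.1 sabins.

69.1 sabins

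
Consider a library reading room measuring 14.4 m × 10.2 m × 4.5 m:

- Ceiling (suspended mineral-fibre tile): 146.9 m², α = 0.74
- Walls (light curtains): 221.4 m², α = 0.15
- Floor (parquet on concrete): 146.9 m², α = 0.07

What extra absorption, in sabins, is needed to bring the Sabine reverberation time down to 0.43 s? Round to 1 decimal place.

95.3 sabins

A₁ = Σ Sᵢαᵢ = 146.9*0.74 + 221.4*0.15 + 146.9*0.07 = 152.199 sabins.
V = 660.96 m³. Required absorption A₂ = 0.161 × 660.96 / 0.43 = 247.476 sabins.
Additional absorption ΔA = 247.476 − 152.199 = 95.3 sabins.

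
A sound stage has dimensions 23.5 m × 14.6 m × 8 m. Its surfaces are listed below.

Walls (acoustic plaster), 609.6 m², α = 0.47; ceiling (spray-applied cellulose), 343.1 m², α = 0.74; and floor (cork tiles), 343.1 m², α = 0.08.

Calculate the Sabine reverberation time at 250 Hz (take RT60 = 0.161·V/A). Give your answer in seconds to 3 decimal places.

Equivalent absorption area: A = 609.6*0.47 + 343.1*0.74 + 343.1*0.08 = 567.854 m².
V = 23.5·14.6·8 = 2744.8 m³.
RT60 = 0.161 · V / A = 0.161 × 2744.8 / 567.854 = 0.778 s.

0.778 seconds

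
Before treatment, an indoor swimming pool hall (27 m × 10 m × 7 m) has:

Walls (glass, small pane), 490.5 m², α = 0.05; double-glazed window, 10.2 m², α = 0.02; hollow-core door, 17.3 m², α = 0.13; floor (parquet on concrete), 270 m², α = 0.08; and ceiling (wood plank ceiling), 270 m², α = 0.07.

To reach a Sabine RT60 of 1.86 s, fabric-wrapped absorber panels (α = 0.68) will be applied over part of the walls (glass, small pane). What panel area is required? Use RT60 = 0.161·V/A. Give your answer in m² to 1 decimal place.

A₁ = Σ Sᵢαᵢ = 490.5·0.05 + 10.2·0.02 + 17.3·0.13 + 270·0.08 + 270·0.07 = 67.478 sabins.
Required A₂ = 0.161·1890/1.86 = 163.597 sabins.
Absorption to add: 163.597 − 67.478 = 96.119 sabins.
Net gain per m²: Δα = 0.68 − 0.05 = 0.63.
Panel area = 96.119 / 0.63 = 152.6 m².

152.6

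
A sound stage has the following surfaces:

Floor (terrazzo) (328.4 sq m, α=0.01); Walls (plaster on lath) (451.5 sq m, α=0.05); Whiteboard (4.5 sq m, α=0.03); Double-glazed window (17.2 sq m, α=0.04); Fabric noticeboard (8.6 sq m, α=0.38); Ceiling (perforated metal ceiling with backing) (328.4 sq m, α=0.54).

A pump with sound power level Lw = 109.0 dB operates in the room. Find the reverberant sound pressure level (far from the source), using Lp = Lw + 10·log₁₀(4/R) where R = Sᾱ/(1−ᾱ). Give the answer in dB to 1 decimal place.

A = 207.286 sabins; S = 1138.6 sq m.
ᾱ = 0.1821, so room constant R = A/(1−ᾱ) = 253.437 sq m.
Lp = 109.0 + 10·log₁₀(4/253.437) = 109.0 + (-18.02) = 91.0 dB.

91.0 dB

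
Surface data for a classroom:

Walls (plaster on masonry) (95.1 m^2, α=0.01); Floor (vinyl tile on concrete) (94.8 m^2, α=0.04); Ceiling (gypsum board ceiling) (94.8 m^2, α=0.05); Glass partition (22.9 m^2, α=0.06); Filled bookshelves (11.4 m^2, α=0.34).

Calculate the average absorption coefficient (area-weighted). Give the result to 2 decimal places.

Total surface area S = 319.0 m^2.
A = 95.1·0.01 + 94.8·0.04 + 94.8·0.05 + 22.9·0.06 + 11.4·0.34 = 14.733 sabins.
ᾱ = 14.733 / 319.0 = 0.05.

0.05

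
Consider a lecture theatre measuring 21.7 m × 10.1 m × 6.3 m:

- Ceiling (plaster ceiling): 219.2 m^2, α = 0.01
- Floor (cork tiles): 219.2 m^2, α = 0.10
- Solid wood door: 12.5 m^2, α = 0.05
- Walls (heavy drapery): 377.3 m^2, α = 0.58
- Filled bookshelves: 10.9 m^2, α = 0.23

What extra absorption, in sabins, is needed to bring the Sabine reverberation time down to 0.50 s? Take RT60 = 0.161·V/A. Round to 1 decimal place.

198.5 sabins

Summing Sᵢαᵢ: 2.192 + 21.920 + 0.625 + 218.834 + 2.507 → A₁ = 246.078 sabins.
For T = 0.50 s, need A₂ = 0.161·V/T = 0.161·1380.771/0.50 = 444.608 sabins.
Shortfall: 444.608 − 246.078 = 198.5 sabins.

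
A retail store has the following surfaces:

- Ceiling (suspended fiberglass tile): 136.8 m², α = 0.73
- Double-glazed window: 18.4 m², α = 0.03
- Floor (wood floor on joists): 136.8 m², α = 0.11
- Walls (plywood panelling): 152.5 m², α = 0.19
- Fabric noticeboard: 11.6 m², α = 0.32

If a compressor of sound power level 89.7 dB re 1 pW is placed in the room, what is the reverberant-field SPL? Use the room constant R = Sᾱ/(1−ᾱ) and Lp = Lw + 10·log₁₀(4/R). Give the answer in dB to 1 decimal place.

72.3 dB

Σ(Sᵢαᵢ) = 136.8·0.73 + 18.4·0.03 + 136.8·0.11 + 152.5·0.19 + 11.6·0.32 = 148.151; total area S = 456.1 m².
ᾱ = 0.3248, so room constant R = A/(1−ᾱ) = 219.418 m².
Lp = 89.7 + 10·log₁₀(4/219.418) = 89.7 + (-17.39) = 72.3 dB.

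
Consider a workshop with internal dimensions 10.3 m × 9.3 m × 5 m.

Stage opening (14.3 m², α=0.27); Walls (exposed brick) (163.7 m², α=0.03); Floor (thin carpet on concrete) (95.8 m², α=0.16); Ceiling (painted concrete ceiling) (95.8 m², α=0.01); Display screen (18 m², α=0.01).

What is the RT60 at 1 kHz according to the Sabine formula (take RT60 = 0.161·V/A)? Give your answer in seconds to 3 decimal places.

A = Σ Sᵢαᵢ = 14.3·0.27 + 163.7·0.03 + 95.8·0.16 + 95.8·0.01 + 18·0.01 = 25.238 sabins.
Volume V = 10.3 × 9.3 × 5 = 478.95 m³.
T = 0.161 V/A = 0.161·478.95/25.238 = 3.055 s.

3.055 s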